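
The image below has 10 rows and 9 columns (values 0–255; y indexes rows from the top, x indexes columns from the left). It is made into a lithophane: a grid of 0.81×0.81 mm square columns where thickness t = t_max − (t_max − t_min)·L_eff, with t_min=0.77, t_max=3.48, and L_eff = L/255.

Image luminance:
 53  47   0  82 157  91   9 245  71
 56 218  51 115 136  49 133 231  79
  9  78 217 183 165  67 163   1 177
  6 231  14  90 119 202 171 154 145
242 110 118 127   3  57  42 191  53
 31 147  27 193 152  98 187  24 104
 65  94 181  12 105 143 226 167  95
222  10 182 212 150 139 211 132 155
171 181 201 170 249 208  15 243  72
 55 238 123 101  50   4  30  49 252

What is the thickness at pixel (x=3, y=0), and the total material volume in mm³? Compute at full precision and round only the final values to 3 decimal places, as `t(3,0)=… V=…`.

t(3,0)=2.609 V=129.949

span = t_max - t_min = 3.48 - 0.77 = 2.710
L(3,0) = 82, L_eff = 82/255 = 0.321569
t(3,0) = 3.48 - 2.710·0.321569 = 2.609
Σt over all 10·9 pixels = 2525293/12750 ≈ 198.0621961
V = pitch²·Σt = 0.81²·2525293/12750 = 129.949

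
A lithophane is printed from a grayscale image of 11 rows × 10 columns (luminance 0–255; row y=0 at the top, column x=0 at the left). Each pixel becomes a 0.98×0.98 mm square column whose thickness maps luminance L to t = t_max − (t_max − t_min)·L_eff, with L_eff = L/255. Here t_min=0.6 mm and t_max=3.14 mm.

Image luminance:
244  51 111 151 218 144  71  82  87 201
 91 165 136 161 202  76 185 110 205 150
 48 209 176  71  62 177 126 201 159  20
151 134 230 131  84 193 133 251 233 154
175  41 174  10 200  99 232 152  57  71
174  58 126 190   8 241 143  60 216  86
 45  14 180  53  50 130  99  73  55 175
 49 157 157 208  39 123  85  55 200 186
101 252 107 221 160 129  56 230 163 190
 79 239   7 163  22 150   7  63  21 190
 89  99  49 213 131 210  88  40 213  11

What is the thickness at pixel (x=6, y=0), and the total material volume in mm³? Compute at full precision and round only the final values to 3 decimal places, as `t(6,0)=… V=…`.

span = t_max - t_min = 3.14 - 0.6 = 2.540
L(6,0) = 71, L_eff = 71/255 = 0.278431
t(6,0) = 3.14 - 2.540·0.278431 = 2.433
Σt over all 11·10 pixels = 2610229/12750 ≈ 204.7238431
V = pitch²·Σt = 0.98²·2610229/12750 = 196.617

t(6,0)=2.433 V=196.617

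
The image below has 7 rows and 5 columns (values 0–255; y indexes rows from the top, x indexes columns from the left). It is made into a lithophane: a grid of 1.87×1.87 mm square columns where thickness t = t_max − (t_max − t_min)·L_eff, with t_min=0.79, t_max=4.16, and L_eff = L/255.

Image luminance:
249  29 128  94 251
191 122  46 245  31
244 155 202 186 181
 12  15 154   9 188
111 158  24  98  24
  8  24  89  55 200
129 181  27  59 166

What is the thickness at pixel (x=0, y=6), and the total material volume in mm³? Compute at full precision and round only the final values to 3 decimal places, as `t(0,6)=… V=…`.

t(0,6)=2.455 V=320.365

span = t_max - t_min = 4.16 - 0.79 = 3.370
L(0,6) = 129, L_eff = 129/255 = 0.505882
t(0,6) = 4.16 - 3.370·0.505882 = 2.455
Σt over all 7·5 pixels = 467231/5100 ≈ 91.6139216
V = pitch²·Σt = 1.87²·467231/5100 = 320.365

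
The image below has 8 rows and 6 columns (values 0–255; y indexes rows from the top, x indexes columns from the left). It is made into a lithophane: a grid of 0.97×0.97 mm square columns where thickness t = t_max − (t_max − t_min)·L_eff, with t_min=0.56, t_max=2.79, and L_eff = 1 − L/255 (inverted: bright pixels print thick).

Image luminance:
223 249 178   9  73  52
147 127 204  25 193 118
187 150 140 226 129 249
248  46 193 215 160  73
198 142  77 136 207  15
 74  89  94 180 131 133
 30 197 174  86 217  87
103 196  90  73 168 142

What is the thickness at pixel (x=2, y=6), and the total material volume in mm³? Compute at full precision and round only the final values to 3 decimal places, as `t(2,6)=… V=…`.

span = t_max - t_min = 2.79 - 0.56 = 2.230
L(2,6) = 174, L_eff = 1 - 174/255 = 0.317647 (inverted)
t(2,6) = 2.79 - 2.230·0.317647 = 2.082
Σt over all 8·6 pixels = 2169059/25500 ≈ 85.0611373
V = pitch²·Σt = 0.97²·2169059/25500 = 80.034

t(2,6)=2.082 V=80.034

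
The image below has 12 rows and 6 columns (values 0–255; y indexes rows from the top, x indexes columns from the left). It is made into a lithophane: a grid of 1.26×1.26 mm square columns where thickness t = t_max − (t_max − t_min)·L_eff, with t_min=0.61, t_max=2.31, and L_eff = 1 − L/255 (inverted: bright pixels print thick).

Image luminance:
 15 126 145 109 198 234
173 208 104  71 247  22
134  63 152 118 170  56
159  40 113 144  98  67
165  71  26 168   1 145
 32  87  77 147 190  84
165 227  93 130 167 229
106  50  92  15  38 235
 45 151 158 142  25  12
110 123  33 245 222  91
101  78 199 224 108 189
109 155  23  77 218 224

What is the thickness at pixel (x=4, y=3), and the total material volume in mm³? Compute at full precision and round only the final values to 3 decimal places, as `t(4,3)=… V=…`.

span = t_max - t_min = 2.31 - 0.61 = 1.700
L(4,3) = 98, L_eff = 1 - 98/255 = 0.615686 (inverted)
t(4,3) = 2.31 - 1.700·0.615686 = 1.263
Σt over all 12·6 pixels = 7678/75 ≈ 102.3733333
V = pitch²·Σt = 1.26²·7678/75 = 162.528

t(4,3)=1.263 V=162.528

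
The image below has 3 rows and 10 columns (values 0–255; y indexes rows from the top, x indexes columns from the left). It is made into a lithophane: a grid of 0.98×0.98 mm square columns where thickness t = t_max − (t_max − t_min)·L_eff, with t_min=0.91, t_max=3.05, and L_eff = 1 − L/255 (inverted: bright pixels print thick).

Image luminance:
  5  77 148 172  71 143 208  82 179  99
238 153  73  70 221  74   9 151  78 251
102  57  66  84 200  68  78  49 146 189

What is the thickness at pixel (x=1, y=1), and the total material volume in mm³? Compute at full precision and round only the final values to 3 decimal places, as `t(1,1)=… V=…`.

t(1,1)=2.194 V=54.759

span = t_max - t_min = 3.05 - 0.91 = 2.140
L(1,1) = 153, L_eff = 1 - 153/255 = 0.400000 (inverted)
t(1,1) = 3.05 - 2.140·0.400000 = 2.194
Σt over all 3·10 pixels = 363481/6375 ≈ 57.0166275
V = pitch²·Σt = 0.98²·363481/6375 = 54.759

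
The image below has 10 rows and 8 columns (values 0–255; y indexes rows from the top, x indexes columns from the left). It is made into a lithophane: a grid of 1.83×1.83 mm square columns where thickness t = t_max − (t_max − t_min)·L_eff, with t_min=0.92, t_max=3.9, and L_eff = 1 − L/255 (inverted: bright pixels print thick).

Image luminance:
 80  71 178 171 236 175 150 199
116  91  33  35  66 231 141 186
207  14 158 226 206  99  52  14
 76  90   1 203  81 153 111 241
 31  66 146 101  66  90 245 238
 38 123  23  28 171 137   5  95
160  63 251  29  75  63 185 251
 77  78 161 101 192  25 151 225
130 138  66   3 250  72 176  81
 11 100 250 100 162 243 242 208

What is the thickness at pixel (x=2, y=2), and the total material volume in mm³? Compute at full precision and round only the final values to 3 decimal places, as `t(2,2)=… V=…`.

t(2,2)=2.766 V=638.349

span = t_max - t_min = 3.9 - 0.92 = 2.980
L(2,2) = 158, L_eff = 1 - 158/255 = 0.380392 (inverted)
t(2,2) = 3.9 - 2.980·0.380392 = 2.766
Σt over all 10·8 pixels = 142961/750 ≈ 190.6146667
V = pitch²·Σt = 1.83²·142961/750 = 638.349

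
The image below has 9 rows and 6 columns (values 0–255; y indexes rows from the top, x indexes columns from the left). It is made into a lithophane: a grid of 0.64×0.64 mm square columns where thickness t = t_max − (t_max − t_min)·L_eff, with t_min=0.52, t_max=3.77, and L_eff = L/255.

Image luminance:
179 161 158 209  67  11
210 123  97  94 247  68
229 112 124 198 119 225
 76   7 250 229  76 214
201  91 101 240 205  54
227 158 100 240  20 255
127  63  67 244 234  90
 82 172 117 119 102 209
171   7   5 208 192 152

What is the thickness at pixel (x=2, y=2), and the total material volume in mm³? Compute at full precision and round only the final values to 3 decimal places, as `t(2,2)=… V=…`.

span = t_max - t_min = 3.77 - 0.52 = 3.250
L(2,2) = 124, L_eff = 124/255 = 0.486275
t(2,2) = 3.77 - 3.250·0.486275 = 2.190
Σt over all 9·6 pixels = 267709/2550 ≈ 104.9839216
V = pitch²·Σt = 0.64²·267709/2550 = 43.001

t(2,2)=2.190 V=43.001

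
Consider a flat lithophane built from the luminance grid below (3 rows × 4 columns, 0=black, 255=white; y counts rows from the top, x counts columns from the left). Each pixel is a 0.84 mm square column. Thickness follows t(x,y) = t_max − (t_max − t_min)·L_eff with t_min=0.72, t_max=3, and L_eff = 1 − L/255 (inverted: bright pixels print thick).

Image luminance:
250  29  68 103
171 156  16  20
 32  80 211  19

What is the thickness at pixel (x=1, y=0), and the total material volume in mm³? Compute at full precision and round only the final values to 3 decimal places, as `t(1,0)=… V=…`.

t(1,0)=0.979 V=13.383

span = t_max - t_min = 3 - 0.72 = 2.280
L(1,0) = 29, L_eff = 1 - 29/255 = 0.886275 (inverted)
t(1,0) = 3 - 2.280·0.886275 = 0.979
Σt over all 3·4 pixels = 8061/425 ≈ 18.9670588
V = pitch²·Σt = 0.84²·8061/425 = 13.383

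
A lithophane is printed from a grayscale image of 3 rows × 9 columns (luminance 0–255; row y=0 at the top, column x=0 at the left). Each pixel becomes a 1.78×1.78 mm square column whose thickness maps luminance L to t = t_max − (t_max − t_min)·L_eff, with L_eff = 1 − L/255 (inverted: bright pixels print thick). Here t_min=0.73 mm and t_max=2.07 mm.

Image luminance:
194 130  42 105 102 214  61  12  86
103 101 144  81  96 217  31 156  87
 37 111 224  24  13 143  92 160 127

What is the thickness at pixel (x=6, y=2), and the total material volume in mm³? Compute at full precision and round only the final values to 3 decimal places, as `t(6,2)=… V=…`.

t(6,2)=1.213 V=110.617

span = t_max - t_min = 2.07 - 0.73 = 1.340
L(6,2) = 92, L_eff = 1 - 92/255 = 0.639216 (inverted)
t(6,2) = 2.07 - 1.340·0.639216 = 1.213
Σt over all 3·9 pixels = 890267/25500 ≈ 34.9124314
V = pitch²·Σt = 1.78²·890267/25500 = 110.617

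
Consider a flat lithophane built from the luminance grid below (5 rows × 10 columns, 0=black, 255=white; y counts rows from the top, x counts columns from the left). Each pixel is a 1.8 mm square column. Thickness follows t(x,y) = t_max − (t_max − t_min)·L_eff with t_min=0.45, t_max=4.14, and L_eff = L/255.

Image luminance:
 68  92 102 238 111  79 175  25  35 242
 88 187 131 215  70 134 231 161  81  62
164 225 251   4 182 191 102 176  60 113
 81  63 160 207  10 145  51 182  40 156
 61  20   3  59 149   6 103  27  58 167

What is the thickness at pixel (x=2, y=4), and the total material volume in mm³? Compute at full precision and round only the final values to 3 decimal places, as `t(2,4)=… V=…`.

span = t_max - t_min = 4.14 - 0.45 = 3.690
L(2,4) = 3, L_eff = 3/255 = 0.011765
t(2,4) = 4.14 - 3.690·0.011765 = 4.097
Σt over all 5·10 pixels = 1053111/8500 ≈ 123.8954118
V = pitch²·Σt = 1.8²·1053111/8500 = 401.421

t(2,4)=4.097 V=401.421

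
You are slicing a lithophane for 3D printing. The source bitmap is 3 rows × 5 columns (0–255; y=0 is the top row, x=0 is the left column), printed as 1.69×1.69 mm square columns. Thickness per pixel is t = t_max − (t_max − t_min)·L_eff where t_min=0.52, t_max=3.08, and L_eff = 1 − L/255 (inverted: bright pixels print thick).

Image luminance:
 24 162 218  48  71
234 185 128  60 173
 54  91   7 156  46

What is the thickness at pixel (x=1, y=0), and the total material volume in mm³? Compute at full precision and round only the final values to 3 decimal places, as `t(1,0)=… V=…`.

span = t_max - t_min = 3.08 - 0.52 = 2.560
L(1,0) = 162, L_eff = 1 - 162/255 = 0.364706 (inverted)
t(1,0) = 3.08 - 2.560·0.364706 = 2.146
Σt over all 3·5 pixels = 155773/6375 ≈ 24.4349804
V = pitch²·Σt = 1.69²·155773/6375 = 69.789

t(1,0)=2.146 V=69.789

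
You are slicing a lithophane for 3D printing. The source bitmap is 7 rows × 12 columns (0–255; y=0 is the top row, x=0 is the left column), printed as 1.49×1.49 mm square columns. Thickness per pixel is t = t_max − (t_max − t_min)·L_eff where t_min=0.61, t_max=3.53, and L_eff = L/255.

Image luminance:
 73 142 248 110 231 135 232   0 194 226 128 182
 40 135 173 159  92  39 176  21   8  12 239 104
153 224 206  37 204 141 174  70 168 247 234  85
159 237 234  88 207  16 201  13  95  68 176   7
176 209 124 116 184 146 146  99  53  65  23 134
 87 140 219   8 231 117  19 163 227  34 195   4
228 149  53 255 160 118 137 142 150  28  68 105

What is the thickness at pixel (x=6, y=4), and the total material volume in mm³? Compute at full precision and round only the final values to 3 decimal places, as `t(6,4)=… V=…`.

t(6,4)=1.858 V=377.260

span = t_max - t_min = 3.53 - 0.61 = 2.920
L(6,4) = 146, L_eff = 146/255 = 0.572549
t(6,4) = 3.53 - 2.920·0.572549 = 1.858
Σt over all 7·12 pixels = 14444/85 ≈ 169.9294118
V = pitch²·Σt = 1.49²·14444/85 = 377.260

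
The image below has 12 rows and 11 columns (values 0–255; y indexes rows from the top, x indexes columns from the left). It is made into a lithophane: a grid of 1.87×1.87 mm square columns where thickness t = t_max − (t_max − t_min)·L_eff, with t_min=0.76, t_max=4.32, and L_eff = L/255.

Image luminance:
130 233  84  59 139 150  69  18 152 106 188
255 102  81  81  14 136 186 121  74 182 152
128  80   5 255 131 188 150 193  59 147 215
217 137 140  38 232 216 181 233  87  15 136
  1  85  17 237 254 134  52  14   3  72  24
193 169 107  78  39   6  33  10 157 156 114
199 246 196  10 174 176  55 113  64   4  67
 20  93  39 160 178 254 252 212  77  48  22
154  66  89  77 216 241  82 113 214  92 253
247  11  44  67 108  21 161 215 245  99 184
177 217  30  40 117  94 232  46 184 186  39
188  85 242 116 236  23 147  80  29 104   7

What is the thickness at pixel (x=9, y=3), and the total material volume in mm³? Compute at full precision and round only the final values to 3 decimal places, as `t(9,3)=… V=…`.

t(9,3)=4.111 V=1206.761

span = t_max - t_min = 4.32 - 0.76 = 3.560
L(9,3) = 15, L_eff = 15/255 = 0.058824
t(9,3) = 4.32 - 3.560·0.058824 = 4.111
Σt over all 12·11 pixels = 2199977/6375 ≈ 345.0944314
V = pitch²·Σt = 1.87²·2199977/6375 = 1206.761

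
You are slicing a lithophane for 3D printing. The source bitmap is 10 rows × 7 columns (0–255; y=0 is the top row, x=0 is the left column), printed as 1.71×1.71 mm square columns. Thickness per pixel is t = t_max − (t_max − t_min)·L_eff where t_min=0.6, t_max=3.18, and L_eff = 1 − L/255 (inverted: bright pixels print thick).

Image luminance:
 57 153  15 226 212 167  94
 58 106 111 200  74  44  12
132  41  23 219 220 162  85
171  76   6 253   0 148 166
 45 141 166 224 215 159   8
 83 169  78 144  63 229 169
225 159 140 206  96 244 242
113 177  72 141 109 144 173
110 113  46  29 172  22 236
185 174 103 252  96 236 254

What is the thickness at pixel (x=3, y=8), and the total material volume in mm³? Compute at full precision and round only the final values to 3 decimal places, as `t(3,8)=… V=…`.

t(3,8)=0.893 V=400.704

span = t_max - t_min = 3.18 - 0.6 = 2.580
L(3,8) = 29, L_eff = 1 - 29/255 = 0.886275 (inverted)
t(3,8) = 3.18 - 2.580·0.886275 = 0.893
Σt over all 10·7 pixels = 582399/4250 ≈ 137.0350588
V = pitch²·Σt = 1.71²·582399/4250 = 400.704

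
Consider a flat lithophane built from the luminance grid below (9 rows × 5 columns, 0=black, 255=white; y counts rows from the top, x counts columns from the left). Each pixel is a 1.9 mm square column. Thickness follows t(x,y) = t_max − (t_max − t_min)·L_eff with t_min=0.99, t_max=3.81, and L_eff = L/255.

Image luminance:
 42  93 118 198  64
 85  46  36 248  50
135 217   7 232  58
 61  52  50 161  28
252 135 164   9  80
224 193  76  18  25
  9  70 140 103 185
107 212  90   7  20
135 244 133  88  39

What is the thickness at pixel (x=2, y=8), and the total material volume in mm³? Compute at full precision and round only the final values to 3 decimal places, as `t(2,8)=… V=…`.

span = t_max - t_min = 3.81 - 0.99 = 2.820
L(2,8) = 133, L_eff = 133/255 = 0.521569
t(2,8) = 3.81 - 2.820·0.521569 = 2.339
Σt over all 9·5 pixels = 1011859/8500 ≈ 119.0422353
V = pitch²·Σt = 1.9²·1011859/8500 = 429.742

t(2,8)=2.339 V=429.742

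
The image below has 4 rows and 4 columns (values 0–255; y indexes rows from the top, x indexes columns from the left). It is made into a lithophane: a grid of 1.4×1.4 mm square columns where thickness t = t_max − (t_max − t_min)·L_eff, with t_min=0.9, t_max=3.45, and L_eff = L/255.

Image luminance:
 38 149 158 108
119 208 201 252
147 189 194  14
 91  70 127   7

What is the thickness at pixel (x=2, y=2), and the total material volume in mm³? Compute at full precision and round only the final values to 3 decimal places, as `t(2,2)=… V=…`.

span = t_max - t_min = 3.45 - 0.9 = 2.550
L(2,2) = 194, L_eff = 194/255 = 0.760784
t(2,2) = 3.45 - 2.550·0.760784 = 1.510
Σt over all 4·4 pixels = 34.48
V = pitch²·Σt = 1.4²·34.48 = 67.581

t(2,2)=1.510 V=67.581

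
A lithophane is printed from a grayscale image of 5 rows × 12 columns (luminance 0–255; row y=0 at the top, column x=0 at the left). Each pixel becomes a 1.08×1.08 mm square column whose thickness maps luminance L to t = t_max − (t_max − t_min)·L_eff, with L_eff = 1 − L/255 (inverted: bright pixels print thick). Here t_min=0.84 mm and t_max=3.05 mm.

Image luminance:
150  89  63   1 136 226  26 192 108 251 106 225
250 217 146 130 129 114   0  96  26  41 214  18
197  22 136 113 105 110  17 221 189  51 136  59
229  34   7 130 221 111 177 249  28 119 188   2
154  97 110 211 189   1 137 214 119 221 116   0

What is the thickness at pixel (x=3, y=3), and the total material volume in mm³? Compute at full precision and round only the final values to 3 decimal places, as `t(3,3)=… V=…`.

t(3,3)=1.967 V=133.329

span = t_max - t_min = 3.05 - 0.84 = 2.210
L(3,3) = 130, L_eff = 1 - 130/255 = 0.490196 (inverted)
t(3,3) = 3.05 - 2.210·0.490196 = 1.967
Σt over all 5·12 pixels = 114.308
V = pitch²·Σt = 1.08²·114.308 = 133.329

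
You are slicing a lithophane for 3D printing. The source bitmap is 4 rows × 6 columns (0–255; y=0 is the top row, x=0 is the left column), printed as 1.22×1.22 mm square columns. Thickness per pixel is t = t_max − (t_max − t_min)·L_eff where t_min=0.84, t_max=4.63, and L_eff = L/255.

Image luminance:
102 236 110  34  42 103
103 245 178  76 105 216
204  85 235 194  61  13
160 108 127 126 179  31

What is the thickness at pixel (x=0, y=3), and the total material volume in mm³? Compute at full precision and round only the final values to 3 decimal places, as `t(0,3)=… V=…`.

t(0,3)=2.252 V=97.411

span = t_max - t_min = 4.63 - 0.84 = 3.790
L(0,3) = 160, L_eff = 160/255 = 0.627451
t(0,3) = 4.63 - 3.790·0.627451 = 2.252
Σt over all 4·6 pixels = 1668893/25500 ≈ 65.4467843
V = pitch²·Σt = 1.22²·1668893/25500 = 97.411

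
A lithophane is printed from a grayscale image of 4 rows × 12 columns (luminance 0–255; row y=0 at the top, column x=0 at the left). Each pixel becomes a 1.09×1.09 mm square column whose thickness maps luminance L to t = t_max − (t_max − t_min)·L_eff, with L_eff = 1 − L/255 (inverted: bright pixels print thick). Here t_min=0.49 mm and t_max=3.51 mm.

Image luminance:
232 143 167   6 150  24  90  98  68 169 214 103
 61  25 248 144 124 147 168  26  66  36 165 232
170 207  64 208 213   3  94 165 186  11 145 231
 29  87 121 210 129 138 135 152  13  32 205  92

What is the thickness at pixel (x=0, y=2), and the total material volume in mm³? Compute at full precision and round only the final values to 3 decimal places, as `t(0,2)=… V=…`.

span = t_max - t_min = 3.51 - 0.49 = 3.020
L(0,2) = 170, L_eff = 1 - 170/255 = 0.333333 (inverted)
t(0,2) = 3.51 - 3.020·0.333333 = 2.503
Σt over all 4·12 pixels = 199621/2125 ≈ 93.9392941
V = pitch²·Σt = 1.09²·199621/2125 = 111.609

t(0,2)=2.503 V=111.609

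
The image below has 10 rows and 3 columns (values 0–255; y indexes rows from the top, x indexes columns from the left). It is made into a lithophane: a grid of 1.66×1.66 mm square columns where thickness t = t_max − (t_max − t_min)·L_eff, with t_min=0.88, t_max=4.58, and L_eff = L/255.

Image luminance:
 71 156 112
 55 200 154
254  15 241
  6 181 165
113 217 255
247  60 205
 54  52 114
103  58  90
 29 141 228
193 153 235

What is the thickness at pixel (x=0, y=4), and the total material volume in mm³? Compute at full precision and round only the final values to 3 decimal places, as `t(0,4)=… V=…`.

span = t_max - t_min = 4.58 - 0.88 = 3.700
L(0,4) = 113, L_eff = 113/255 = 0.443137
t(0,4) = 4.58 - 3.700·0.443137 = 2.940
Σt over all 10·3 pixels = 196561/2550 ≈ 77.0827451
V = pitch²·Σt = 1.66²·196561/2550 = 212.409

t(0,4)=2.940 V=212.409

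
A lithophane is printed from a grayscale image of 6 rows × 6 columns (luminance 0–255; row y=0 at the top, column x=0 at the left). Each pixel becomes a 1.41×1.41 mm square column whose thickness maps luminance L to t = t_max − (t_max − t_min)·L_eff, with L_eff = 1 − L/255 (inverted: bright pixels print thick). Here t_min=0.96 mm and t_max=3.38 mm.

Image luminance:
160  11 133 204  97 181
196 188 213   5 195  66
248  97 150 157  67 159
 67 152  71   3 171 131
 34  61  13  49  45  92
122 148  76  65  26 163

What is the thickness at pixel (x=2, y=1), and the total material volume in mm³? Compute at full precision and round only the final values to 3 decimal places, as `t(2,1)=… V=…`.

t(2,1)=2.981 V=144.480

span = t_max - t_min = 3.38 - 0.96 = 2.420
L(2,1) = 213, L_eff = 1 - 213/255 = 0.164706 (inverted)
t(2,1) = 3.38 - 2.420·0.164706 = 2.981
Σt over all 6·6 pixels = 463288/6375 ≈ 72.6726275
V = pitch²·Σt = 1.41²·463288/6375 = 144.480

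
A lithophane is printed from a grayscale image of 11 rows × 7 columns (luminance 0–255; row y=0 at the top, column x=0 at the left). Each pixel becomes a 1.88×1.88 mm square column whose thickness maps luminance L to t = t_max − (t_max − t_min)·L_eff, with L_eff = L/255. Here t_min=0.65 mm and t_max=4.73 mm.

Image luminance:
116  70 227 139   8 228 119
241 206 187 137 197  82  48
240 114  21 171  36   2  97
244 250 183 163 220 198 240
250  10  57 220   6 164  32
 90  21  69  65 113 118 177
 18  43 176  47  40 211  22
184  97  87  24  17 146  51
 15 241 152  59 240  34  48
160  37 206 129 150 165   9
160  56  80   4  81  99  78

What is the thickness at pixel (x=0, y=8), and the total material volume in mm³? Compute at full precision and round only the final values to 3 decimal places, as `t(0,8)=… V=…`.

span = t_max - t_min = 4.73 - 0.65 = 4.080
L(0,8) = 15, L_eff = 15/255 = 0.058824
t(0,8) = 4.73 - 4.080·0.058824 = 4.490
Σt over all 11·7 pixels = 221.138
V = pitch²·Σt = 1.88²·221.138 = 781.590

t(0,8)=4.490 V=781.590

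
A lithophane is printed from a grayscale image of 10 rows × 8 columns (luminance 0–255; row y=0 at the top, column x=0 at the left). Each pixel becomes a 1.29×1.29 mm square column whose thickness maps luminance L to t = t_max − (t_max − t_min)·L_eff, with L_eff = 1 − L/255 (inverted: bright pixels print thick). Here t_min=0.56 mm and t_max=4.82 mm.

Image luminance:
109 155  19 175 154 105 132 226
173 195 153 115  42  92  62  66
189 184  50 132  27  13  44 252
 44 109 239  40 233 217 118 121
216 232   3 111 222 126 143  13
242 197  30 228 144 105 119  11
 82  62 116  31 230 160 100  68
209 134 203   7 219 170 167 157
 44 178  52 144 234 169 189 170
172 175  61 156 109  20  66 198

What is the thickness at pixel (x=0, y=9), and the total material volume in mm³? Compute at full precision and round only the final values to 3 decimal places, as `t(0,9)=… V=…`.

span = t_max - t_min = 4.82 - 0.56 = 4.260
L(0,9) = 172, L_eff = 1 - 172/255 = 0.325490 (inverted)
t(0,9) = 4.82 - 4.260·0.325490 = 3.433
Σt over all 10·8 pixels = 927309/4250 ≈ 218.1903529
V = pitch²·Σt = 1.29²·927309/4250 = 363.091

t(0,9)=3.433 V=363.091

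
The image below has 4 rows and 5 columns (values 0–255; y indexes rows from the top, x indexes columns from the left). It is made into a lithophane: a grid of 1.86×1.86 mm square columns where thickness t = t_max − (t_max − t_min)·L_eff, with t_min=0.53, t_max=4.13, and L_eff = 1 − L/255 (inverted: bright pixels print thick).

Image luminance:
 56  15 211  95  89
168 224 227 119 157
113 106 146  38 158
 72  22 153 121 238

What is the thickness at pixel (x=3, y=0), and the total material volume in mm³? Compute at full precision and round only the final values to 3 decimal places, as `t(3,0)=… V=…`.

t(3,0)=1.871 V=160.143

span = t_max - t_min = 4.13 - 0.53 = 3.600
L(3,0) = 95, L_eff = 1 - 95/255 = 0.627451 (inverted)
t(3,0) = 4.13 - 3.600·0.627451 = 1.871
Σt over all 4·5 pixels = 19673/425 ≈ 46.2894118
V = pitch²·Σt = 1.86²·19673/425 = 160.143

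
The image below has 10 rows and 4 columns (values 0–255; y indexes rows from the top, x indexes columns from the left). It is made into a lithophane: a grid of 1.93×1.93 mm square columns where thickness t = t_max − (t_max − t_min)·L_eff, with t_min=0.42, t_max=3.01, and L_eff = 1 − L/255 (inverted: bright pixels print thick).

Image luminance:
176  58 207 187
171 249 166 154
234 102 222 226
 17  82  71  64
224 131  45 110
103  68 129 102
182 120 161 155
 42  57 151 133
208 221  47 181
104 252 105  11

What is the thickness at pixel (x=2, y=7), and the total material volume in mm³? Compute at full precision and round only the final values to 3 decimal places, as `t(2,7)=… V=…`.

span = t_max - t_min = 3.01 - 0.42 = 2.590
L(2,7) = 151, L_eff = 1 - 151/255 = 0.407843 (inverted)
t(2,7) = 3.01 - 2.590·0.407843 = 1.954
Σt over all 10·4 pixels = 458563/6375 ≈ 71.9314510
V = pitch²·Σt = 1.93²·458563/6375 = 267.937

t(2,7)=1.954 V=267.937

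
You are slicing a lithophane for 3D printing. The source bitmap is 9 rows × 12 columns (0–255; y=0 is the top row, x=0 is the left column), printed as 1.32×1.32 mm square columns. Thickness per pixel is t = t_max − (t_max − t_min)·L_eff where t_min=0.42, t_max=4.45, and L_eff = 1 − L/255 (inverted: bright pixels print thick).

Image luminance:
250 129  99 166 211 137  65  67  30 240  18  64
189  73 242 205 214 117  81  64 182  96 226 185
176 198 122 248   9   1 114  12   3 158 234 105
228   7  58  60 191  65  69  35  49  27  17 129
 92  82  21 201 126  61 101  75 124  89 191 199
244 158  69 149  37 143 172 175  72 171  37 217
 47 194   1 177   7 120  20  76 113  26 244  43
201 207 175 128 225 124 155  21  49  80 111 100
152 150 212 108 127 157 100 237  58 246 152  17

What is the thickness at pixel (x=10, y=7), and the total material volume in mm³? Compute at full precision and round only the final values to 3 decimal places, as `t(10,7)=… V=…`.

span = t_max - t_min = 4.45 - 0.42 = 4.030
L(10,7) = 111, L_eff = 1 - 111/255 = 0.564706 (inverted)
t(10,7) = 4.45 - 4.030·0.564706 = 2.174
Σt over all 9·12 pixels = 6408173/25500 ≈ 251.3009020
V = pitch²·Σt = 1.32²·6408173/25500 = 437.867

t(10,7)=2.174 V=437.867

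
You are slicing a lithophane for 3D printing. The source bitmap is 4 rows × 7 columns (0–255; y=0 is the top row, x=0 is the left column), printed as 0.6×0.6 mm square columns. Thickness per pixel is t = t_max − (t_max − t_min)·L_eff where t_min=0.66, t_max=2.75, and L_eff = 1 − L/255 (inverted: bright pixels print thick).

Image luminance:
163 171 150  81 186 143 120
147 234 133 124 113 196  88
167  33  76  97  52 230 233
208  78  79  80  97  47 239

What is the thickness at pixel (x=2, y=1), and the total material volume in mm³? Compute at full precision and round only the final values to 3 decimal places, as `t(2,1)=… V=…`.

span = t_max - t_min = 2.75 - 0.66 = 2.090
L(2,1) = 133, L_eff = 1 - 133/255 = 0.478431 (inverted)
t(2,1) = 2.75 - 2.090·0.478431 = 1.750
Σt over all 4·7 pixels = 3355/68 ≈ 49.3382353
V = pitch²·Σt = 0.6²·3355/68 = 17.762

t(2,1)=1.750 V=17.762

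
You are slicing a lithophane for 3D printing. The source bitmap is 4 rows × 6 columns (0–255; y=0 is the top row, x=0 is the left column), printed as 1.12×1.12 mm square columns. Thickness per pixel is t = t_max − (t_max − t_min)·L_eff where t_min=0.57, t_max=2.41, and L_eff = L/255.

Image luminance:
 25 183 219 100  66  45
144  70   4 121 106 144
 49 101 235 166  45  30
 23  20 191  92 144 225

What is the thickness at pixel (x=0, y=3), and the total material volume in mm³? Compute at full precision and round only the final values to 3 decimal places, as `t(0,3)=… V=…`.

span = t_max - t_min = 2.41 - 0.57 = 1.840
L(0,3) = 23, L_eff = 23/255 = 0.090196
t(0,3) = 2.41 - 1.840·0.090196 = 2.244
Σt over all 4·6 pixels = 251522/6375 ≈ 39.4544314
V = pitch²·Σt = 1.12²·251522/6375 = 49.492

t(0,3)=2.244 V=49.492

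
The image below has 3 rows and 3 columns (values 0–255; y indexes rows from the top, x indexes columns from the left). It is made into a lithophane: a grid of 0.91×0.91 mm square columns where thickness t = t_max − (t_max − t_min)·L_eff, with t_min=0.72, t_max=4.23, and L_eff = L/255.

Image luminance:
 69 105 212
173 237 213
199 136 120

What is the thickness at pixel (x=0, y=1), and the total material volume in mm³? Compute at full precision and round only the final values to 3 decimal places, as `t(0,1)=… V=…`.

t(0,1)=1.849 V=14.838

span = t_max - t_min = 4.23 - 0.72 = 3.510
L(0,1) = 173, L_eff = 173/255 = 0.678431
t(0,1) = 4.23 - 3.510·0.678431 = 1.849
Σt over all 3·3 pixels = 152307/8500 ≈ 17.9184706
V = pitch²·Σt = 0.91²·152307/8500 = 14.838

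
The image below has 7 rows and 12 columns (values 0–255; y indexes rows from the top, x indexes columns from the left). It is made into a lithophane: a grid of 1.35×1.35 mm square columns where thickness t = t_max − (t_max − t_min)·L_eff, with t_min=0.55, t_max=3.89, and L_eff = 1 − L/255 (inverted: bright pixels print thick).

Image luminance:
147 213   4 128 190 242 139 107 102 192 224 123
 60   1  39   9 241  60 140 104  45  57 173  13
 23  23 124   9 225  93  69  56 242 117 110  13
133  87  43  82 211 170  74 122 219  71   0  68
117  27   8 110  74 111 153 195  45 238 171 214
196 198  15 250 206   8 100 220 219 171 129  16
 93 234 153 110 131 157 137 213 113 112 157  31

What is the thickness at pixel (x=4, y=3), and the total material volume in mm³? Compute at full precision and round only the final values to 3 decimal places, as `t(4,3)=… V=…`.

t(4,3)=3.314 V=322.171

span = t_max - t_min = 3.89 - 0.55 = 3.340
L(4,3) = 211, L_eff = 1 - 211/255 = 0.172549 (inverted)
t(4,3) = 3.89 - 3.340·0.172549 = 3.314
Σt over all 7·12 pixels = 751291/4250 ≈ 176.7743529
V = pitch²·Σt = 1.35²·751291/4250 = 322.171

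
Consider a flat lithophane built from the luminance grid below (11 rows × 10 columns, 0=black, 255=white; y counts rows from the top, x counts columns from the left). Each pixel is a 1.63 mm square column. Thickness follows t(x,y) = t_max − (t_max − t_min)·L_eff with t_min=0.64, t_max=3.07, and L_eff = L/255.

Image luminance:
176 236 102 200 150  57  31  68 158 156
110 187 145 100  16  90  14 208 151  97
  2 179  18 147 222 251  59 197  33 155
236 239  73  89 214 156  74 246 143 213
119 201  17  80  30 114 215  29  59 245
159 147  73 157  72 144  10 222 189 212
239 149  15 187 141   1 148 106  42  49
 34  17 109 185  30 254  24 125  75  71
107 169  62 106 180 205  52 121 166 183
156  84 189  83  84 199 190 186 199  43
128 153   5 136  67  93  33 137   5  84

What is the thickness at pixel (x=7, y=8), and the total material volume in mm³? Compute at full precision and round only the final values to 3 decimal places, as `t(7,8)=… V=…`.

span = t_max - t_min = 3.07 - 0.64 = 2.430
L(7,8) = 121, L_eff = 121/255 = 0.474510
t(7,8) = 3.07 - 2.430·0.474510 = 1.917
Σt over all 11·10 pixels = 209.072
V = pitch²·Σt = 1.63²·209.072 = 555.483

t(7,8)=1.917 V=555.483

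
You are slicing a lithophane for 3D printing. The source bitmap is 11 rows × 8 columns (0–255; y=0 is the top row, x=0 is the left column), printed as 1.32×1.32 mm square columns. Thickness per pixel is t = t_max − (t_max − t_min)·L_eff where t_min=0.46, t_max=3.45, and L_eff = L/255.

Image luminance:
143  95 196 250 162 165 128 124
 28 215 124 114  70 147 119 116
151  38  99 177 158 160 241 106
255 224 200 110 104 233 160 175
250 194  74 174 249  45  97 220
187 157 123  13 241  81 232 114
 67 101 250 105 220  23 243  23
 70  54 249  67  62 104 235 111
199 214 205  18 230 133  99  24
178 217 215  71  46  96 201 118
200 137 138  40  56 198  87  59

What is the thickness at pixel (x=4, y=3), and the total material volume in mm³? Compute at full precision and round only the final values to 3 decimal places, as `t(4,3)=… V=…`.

span = t_max - t_min = 3.45 - 0.46 = 2.990
L(4,3) = 104, L_eff = 104/255 = 0.407843
t(4,3) = 3.45 - 2.990·0.407843 = 2.231
Σt over all 11·8 pixels = 4033901/25500 ≈ 158.1921961
V = pitch²·Σt = 1.32²·4033901/25500 = 275.634

t(4,3)=2.231 V=275.634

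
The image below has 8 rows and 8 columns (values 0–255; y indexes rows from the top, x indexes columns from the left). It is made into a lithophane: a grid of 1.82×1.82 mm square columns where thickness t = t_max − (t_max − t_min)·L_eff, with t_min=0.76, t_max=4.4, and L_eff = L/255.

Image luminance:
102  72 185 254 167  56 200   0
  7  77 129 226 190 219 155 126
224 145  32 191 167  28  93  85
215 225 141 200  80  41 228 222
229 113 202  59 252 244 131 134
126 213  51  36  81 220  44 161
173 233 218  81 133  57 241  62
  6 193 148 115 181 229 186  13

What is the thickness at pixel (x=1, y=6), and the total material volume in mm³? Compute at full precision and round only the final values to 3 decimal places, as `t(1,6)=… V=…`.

t(1,6)=1.074 V=505.004

span = t_max - t_min = 4.4 - 0.76 = 3.640
L(1,6) = 233, L_eff = 233/255 = 0.913725
t(1,6) = 4.4 - 3.640·0.913725 = 1.074
Σt over all 8·8 pixels = 971923/6375 ≈ 152.4585098
V = pitch²·Σt = 1.82²·971923/6375 = 505.004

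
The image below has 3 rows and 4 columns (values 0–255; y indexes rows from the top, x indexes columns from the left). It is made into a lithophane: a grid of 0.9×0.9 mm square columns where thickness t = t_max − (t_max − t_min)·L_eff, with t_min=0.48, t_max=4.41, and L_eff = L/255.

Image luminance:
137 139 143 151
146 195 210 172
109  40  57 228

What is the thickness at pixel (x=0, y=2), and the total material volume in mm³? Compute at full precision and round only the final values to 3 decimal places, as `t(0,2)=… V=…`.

span = t_max - t_min = 4.41 - 0.48 = 3.930
L(0,2) = 109, L_eff = 109/255 = 0.427451
t(0,2) = 4.41 - 3.930·0.427451 = 2.730
Σt over all 3·4 pixels = 223583/8500 ≈ 26.3038824
V = pitch²·Σt = 0.9²·223583/8500 = 21.306

t(0,2)=2.730 V=21.306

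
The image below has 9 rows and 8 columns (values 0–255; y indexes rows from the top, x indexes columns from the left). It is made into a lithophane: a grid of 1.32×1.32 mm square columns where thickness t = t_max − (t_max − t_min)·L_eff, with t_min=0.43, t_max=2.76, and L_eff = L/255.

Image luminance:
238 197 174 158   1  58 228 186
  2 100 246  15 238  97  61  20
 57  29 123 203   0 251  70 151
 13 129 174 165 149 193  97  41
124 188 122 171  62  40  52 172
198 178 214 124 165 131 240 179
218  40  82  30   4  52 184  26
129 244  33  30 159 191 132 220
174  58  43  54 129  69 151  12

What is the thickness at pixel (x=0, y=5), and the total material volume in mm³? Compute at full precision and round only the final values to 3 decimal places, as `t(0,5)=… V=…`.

t(0,5)=0.951 V=207.930

span = t_max - t_min = 2.76 - 0.43 = 2.330
L(0,5) = 198, L_eff = 198/255 = 0.776471
t(0,5) = 2.76 - 2.330·0.776471 = 0.951
Σt over all 9·8 pixels = 253588/2125 ≈ 119.3355294
V = pitch²·Σt = 1.32²·253588/2125 = 207.930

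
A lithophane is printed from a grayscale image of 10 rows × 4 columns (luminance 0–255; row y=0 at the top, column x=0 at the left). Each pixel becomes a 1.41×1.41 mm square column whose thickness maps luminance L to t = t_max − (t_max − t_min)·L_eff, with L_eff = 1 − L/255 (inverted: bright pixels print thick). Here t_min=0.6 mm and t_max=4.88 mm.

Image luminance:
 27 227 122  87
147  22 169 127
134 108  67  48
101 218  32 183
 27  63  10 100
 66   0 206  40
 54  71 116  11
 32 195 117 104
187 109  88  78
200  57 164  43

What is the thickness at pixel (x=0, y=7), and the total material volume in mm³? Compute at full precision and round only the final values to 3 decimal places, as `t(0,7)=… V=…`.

span = t_max - t_min = 4.88 - 0.6 = 4.280
L(0,7) = 32, L_eff = 1 - 32/255 = 0.874510 (inverted)
t(0,7) = 4.88 - 4.280·0.874510 = 1.137
Σt over all 10·4 pixels = 192133/2125 ≈ 90.4155294
V = pitch²·Σt = 1.41²·192133/2125 = 179.755

t(0,7)=1.137 V=179.755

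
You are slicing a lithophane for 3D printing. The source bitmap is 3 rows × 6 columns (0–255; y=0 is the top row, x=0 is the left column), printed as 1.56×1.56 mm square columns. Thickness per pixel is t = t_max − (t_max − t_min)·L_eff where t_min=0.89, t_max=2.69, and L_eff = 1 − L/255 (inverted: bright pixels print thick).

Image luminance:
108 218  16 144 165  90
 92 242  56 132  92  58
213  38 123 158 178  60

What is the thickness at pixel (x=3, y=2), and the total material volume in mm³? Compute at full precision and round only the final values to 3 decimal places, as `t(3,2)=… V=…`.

span = t_max - t_min = 2.69 - 0.89 = 1.800
L(3,2) = 158, L_eff = 1 - 158/255 = 0.380392 (inverted)
t(3,2) = 2.69 - 1.800·0.380392 = 2.005
Σt over all 3·6 pixels = 5343/170 ≈ 31.4294118
V = pitch²·Σt = 1.56²·5343/170 = 76.487

t(3,2)=2.005 V=76.487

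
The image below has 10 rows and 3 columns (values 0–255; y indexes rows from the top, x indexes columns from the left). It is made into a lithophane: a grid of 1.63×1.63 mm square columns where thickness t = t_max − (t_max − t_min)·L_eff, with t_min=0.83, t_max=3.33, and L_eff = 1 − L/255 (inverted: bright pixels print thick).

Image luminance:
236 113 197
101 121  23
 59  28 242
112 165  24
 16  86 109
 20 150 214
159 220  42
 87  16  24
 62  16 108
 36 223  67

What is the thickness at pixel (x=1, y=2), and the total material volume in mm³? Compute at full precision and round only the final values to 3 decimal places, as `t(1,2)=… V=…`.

t(1,2)=1.105 V=146.281

span = t_max - t_min = 3.33 - 0.83 = 2.500
L(1,2) = 28, L_eff = 1 - 28/255 = 0.890196 (inverted)
t(1,2) = 3.33 - 2.500·0.890196 = 1.105
Σt over all 10·3 pixels = 28079/510 ≈ 55.0568627
V = pitch²·Σt = 1.63²·28079/510 = 146.281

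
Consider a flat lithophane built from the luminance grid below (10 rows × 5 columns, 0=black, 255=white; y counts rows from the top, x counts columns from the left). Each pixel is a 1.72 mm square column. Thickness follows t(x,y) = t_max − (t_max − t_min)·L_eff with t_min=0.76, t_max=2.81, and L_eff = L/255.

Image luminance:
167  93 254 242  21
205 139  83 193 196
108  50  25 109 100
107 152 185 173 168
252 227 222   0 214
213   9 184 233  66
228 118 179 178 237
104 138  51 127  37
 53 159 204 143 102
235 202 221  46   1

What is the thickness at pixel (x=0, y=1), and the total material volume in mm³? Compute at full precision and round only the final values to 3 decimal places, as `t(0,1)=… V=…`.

t(0,1)=1.162 V=245.534

span = t_max - t_min = 2.81 - 0.76 = 2.050
L(0,1) = 205, L_eff = 205/255 = 0.803922
t(0,1) = 2.81 - 2.050·0.803922 = 1.162
Σt over all 10·5 pixels = 423277/5100 ≈ 82.9954902
V = pitch²·Σt = 1.72²·423277/5100 = 245.534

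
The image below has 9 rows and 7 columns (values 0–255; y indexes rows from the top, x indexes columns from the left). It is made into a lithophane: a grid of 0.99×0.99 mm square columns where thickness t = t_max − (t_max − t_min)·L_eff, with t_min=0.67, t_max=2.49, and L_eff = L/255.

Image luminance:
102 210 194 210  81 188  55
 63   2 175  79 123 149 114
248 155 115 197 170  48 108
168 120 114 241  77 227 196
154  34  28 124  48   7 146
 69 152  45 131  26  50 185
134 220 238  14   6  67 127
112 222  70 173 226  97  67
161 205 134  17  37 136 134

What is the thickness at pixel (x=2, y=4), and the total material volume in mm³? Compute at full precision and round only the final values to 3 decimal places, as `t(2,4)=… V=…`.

t(2,4)=2.290 V=99.710

span = t_max - t_min = 2.49 - 0.67 = 1.820
L(2,4) = 28, L_eff = 28/255 = 0.109804
t(2,4) = 2.49 - 1.820·0.109804 = 2.290
Σt over all 9·7 pixels = 172949/1700 ≈ 101.7347059
V = pitch²·Σt = 0.99²·172949/1700 = 99.710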